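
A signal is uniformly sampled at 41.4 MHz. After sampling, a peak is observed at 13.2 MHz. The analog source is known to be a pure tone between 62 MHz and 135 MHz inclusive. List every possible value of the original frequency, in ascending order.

69.6 MHz, 96 MHz, 111 MHz

Frequencies that alias to 13.2 MHz are k·fs ± 13.2 MHz for integer k ≥ 0.
k=0: 13.2 MHz.
k=1: 28.2 MHz, 54.6 MHz.
k=2: 69.6 MHz, 96 MHz.
k=3: 111 MHz, 137.4 MHz.
k=4: 152.4 MHz, 178.8 MHz.
Within [62 MHz, 135 MHz]: 69.6 MHz, 96 MHz, 111 MHz.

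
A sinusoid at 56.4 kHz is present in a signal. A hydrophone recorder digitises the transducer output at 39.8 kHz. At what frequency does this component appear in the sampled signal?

16.6 kHz

56.4 kHz mod fs = 16.6 kHz.
16.6 kHz ≤ fs/2 = 19.9 kHz, appears at 16.6 kHz.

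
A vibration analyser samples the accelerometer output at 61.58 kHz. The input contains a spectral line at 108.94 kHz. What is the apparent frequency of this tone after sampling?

14.22 kHz

108.94 kHz mod fs = 47.36 kHz.
47.36 kHz > fs/2 = 30.79 kHz, folds to fs − 47.36 kHz = 14.22 kHz.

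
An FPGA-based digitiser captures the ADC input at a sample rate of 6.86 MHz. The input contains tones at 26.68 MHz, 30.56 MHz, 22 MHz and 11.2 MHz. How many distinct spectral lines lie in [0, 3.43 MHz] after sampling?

4

fs/2 = 3.43 MHz.
26.68 MHz mod fs = 6.1 MHz.
6.1 MHz > fs/2 = 3.43 MHz, folds to fs − 6.1 MHz = 0.76 MHz.
30.56 MHz mod fs = 3.12 MHz.
3.12 MHz ≤ fs/2 = 3.43 MHz, appears at 3.12 MHz.
22 MHz mod fs = 1.42 MHz.
1.42 MHz ≤ fs/2 = 3.43 MHz, appears at 1.42 MHz.
11.2 MHz mod fs = 4.34 MHz.
4.34 MHz > fs/2 = 3.43 MHz, folds to fs − 4.34 MHz = 2.52 MHz.
Distinct values: {0.76 MHz, 1.42 MHz, 2.52 MHz, 3.12 MHz} → 4.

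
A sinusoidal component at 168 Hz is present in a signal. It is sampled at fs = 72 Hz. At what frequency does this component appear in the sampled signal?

168 Hz mod fs = 24 Hz.
24 Hz ≤ fs/2 = 36 Hz, appears at 24 Hz.

24 Hz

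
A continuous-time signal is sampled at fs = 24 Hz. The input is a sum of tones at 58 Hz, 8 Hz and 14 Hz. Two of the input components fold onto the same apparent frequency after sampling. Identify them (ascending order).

fs/2 = 12 Hz.
58 Hz mod fs = 10 Hz.
10 Hz ≤ fs/2 = 12 Hz, appears at 10 Hz.
8 Hz ≤ fs/2 = 12 Hz, passes unchanged.
14 Hz > fs/2 = 12 Hz, folds to fs − 14 Hz = 10 Hz.
14 Hz and 58 Hz both map to 10 Hz.

14 Hz, 58 Hz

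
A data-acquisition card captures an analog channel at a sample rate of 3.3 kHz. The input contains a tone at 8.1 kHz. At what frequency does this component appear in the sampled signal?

8.1 kHz mod fs = 1.5 kHz.
1.5 kHz ≤ fs/2 = 1.65 kHz, appears at 1.5 kHz.

1.5 kHz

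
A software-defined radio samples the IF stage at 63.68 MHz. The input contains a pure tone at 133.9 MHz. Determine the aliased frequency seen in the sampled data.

133.9 MHz mod fs = 6.54 MHz.
6.54 MHz ≤ fs/2 = 31.84 MHz, appears at 6.54 MHz.

6.54 MHz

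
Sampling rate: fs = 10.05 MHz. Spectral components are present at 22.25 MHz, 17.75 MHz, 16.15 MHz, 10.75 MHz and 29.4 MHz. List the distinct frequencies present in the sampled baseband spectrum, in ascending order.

0.7 MHz, 0.75 MHz, 2.15 MHz, 2.35 MHz, 3.95 MHz

fs/2 = 5.025 MHz.
22.25 MHz mod fs = 2.15 MHz.
2.15 MHz ≤ fs/2 = 5.025 MHz, appears at 2.15 MHz.
17.75 MHz mod fs = 7.7 MHz.
7.7 MHz > fs/2 = 5.025 MHz, folds to fs − 7.7 MHz = 2.35 MHz.
16.15 MHz mod fs = 6.1 MHz.
6.1 MHz > fs/2 = 5.025 MHz, folds to fs − 6.1 MHz = 3.95 MHz.
10.75 MHz mod fs = 0.7 MHz.
0.7 MHz ≤ fs/2 = 5.025 MHz, appears at 0.7 MHz.
29.4 MHz mod fs = 9.3 MHz.
9.3 MHz > fs/2 = 5.025 MHz, folds to fs − 9.3 MHz = 0.75 MHz.
Distinct values: {0.7 MHz, 0.75 MHz, 2.15 MHz, 2.35 MHz, 3.95 MHz}.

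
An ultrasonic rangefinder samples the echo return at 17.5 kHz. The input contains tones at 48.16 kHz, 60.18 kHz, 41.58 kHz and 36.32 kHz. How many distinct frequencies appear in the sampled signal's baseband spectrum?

4

fs/2 = 8.75 kHz.
48.16 kHz mod fs = 13.16 kHz.
13.16 kHz > fs/2 = 8.75 kHz, folds to fs − 13.16 kHz = 4.34 kHz.
60.18 kHz mod fs = 7.68 kHz.
7.68 kHz ≤ fs/2 = 8.75 kHz, appears at 7.68 kHz.
41.58 kHz mod fs = 6.58 kHz.
6.58 kHz ≤ fs/2 = 8.75 kHz, appears at 6.58 kHz.
36.32 kHz mod fs = 1.32 kHz.
1.32 kHz ≤ fs/2 = 8.75 kHz, appears at 1.32 kHz.
Distinct values: {1.32 kHz, 4.34 kHz, 6.58 kHz, 7.68 kHz} → 4.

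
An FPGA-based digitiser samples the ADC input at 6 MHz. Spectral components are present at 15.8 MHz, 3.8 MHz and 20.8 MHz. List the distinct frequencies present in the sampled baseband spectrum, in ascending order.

fs/2 = 3 MHz.
15.8 MHz mod fs = 3.8 MHz.
3.8 MHz > fs/2 = 3 MHz, folds to fs − 3.8 MHz = 2.2 MHz.
3.8 MHz > fs/2 = 3 MHz, folds to fs − 3.8 MHz = 2.2 MHz.
20.8 MHz mod fs = 2.8 MHz.
2.8 MHz ≤ fs/2 = 3 MHz, appears at 2.8 MHz.
Distinct values: {2.2 MHz, 2.8 MHz}.

2.2 MHz, 2.8 MHz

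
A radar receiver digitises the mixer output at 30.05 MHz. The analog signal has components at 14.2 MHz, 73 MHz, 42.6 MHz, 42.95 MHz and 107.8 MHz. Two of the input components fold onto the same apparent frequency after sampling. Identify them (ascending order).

42.95 MHz, 73 MHz

fs/2 = 15.025 MHz.
14.2 MHz ≤ fs/2 = 15.025 MHz, passes unchanged.
73 MHz mod fs = 12.9 MHz.
12.9 MHz ≤ fs/2 = 15.025 MHz, appears at 12.9 MHz.
42.6 MHz mod fs = 12.55 MHz.
12.55 MHz ≤ fs/2 = 15.025 MHz, appears at 12.55 MHz.
42.95 MHz mod fs = 12.9 MHz.
12.9 MHz ≤ fs/2 = 15.025 MHz, appears at 12.9 MHz.
107.8 MHz mod fs = 17.65 MHz.
17.65 MHz > fs/2 = 15.025 MHz, folds to fs − 17.65 MHz = 12.4 MHz.
42.95 MHz and 73 MHz both map to 12.9 MHz.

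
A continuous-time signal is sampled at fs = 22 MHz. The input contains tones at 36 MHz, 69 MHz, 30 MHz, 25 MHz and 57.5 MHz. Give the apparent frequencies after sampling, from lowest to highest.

fs/2 = 11 MHz.
36 MHz mod fs = 14 MHz.
14 MHz > fs/2 = 11 MHz, folds to fs − 14 MHz = 8 MHz.
69 MHz mod fs = 3 MHz.
3 MHz ≤ fs/2 = 11 MHz, appears at 3 MHz.
30 MHz mod fs = 8 MHz.
8 MHz ≤ fs/2 = 11 MHz, appears at 8 MHz.
25 MHz mod fs = 3 MHz.
3 MHz ≤ fs/2 = 11 MHz, appears at 3 MHz.
57.5 MHz mod fs = 13.5 MHz.
13.5 MHz > fs/2 = 11 MHz, folds to fs − 13.5 MHz = 8.5 MHz.
Distinct values: {3 MHz, 8 MHz, 8.5 MHz}.

3 MHz, 8 MHz, 8.5 MHz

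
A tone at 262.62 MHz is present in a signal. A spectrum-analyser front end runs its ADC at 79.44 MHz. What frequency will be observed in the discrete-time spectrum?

262.62 MHz mod fs = 24.3 MHz.
24.3 MHz ≤ fs/2 = 39.72 MHz, appears at 24.3 MHz.

24.3 MHz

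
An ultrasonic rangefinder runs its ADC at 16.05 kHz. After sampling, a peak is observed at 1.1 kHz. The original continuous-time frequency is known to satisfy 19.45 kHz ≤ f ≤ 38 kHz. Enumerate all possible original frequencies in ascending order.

31 kHz, 33.2 kHz

Frequencies that alias to 1.1 kHz are k·fs ± 1.1 kHz for integer k ≥ 0.
k=0: 1.1 kHz.
k=1: 14.95 kHz, 17.15 kHz.
k=2: 31 kHz, 33.2 kHz.
k=3: 47.05 kHz, 49.25 kHz.
Within [19.45 kHz, 38 kHz]: 31 kHz, 33.2 kHz.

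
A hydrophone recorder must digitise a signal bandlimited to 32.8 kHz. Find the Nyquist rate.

65.6 kHz

Nyquist rate = 2 × 32.8 kHz = 65.6 kHz.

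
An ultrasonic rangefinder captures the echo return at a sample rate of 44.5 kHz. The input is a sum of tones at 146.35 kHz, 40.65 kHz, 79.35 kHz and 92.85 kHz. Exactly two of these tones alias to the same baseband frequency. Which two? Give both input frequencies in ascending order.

fs/2 = 22.25 kHz.
146.35 kHz mod fs = 12.85 kHz.
12.85 kHz ≤ fs/2 = 22.25 kHz, appears at 12.85 kHz.
40.65 kHz > fs/2 = 22.25 kHz, folds to fs − 40.65 kHz = 3.85 kHz.
79.35 kHz mod fs = 34.85 kHz.
34.85 kHz > fs/2 = 22.25 kHz, folds to fs − 34.85 kHz = 9.65 kHz.
92.85 kHz mod fs = 3.85 kHz.
3.85 kHz ≤ fs/2 = 22.25 kHz, appears at 3.85 kHz.
40.65 kHz and 92.85 kHz both map to 3.85 kHz.

40.65 kHz, 92.85 kHz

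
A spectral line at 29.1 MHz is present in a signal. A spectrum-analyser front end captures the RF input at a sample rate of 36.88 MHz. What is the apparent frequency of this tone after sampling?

7.78 MHz

29.1 MHz > fs/2 = 18.44 MHz, folds to fs − 29.1 MHz = 7.78 MHz.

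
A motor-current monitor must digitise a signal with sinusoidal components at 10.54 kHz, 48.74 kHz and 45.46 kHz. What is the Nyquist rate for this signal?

Highest-frequency component: 48.74 kHz.
Nyquist rate = 2 × 48.74 kHz = 97.48 kHz.

97.48 kHz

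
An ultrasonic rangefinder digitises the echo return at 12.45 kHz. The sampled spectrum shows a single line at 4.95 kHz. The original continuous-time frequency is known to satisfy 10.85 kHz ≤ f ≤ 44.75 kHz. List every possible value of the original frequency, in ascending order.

17.4 kHz, 19.95 kHz, 29.85 kHz, 32.4 kHz, 42.3 kHz

Frequencies that alias to 4.95 kHz are k·fs ± 4.95 kHz for integer k ≥ 0.
k=0: 4.95 kHz.
k=1: 7.5 kHz, 17.4 kHz.
k=2: 19.95 kHz, 29.85 kHz.
k=3: 32.4 kHz, 42.3 kHz.
k=4: 44.85 kHz, 54.75 kHz.
Within [10.85 kHz, 44.75 kHz]: 17.4 kHz, 19.95 kHz, 29.85 kHz, 32.4 kHz, 42.3 kHz.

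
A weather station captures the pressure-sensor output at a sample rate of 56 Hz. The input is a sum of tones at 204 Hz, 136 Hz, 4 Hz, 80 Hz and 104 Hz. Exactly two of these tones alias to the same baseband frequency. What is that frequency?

24 Hz

fs/2 = 28 Hz.
204 Hz mod fs = 36 Hz.
36 Hz > fs/2 = 28 Hz, folds to fs − 36 Hz = 20 Hz.
136 Hz mod fs = 24 Hz.
24 Hz ≤ fs/2 = 28 Hz, appears at 24 Hz.
4 Hz ≤ fs/2 = 28 Hz, passes unchanged.
80 Hz mod fs = 24 Hz.
24 Hz ≤ fs/2 = 28 Hz, appears at 24 Hz.
104 Hz mod fs = 48 Hz.
48 Hz > fs/2 = 28 Hz, folds to fs − 48 Hz = 8 Hz.
80 Hz and 136 Hz both map to 24 Hz.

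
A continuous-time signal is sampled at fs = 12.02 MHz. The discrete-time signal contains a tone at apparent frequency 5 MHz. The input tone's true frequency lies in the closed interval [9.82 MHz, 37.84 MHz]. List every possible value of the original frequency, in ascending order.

Frequencies that alias to 5 MHz are k·fs ± 5 MHz for integer k ≥ 0.
k=0: 5 MHz.
k=1: 7.02 MHz, 17.02 MHz.
k=2: 19.04 MHz, 29.04 MHz.
k=3: 31.06 MHz, 41.06 MHz.
k=4: 43.08 MHz, 53.08 MHz.
Within [9.82 MHz, 37.84 MHz]: 17.02 MHz, 19.04 MHz, 29.04 MHz, 31.06 MHz.

17.02 MHz, 19.04 MHz, 29.04 MHz, 31.06 MHz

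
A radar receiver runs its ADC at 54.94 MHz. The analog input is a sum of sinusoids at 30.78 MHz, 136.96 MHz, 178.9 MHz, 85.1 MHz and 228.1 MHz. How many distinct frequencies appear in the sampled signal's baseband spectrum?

fs/2 = 27.47 MHz.
30.78 MHz > fs/2 = 27.47 MHz, folds to fs − 30.78 MHz = 24.16 MHz.
136.96 MHz mod fs = 27.08 MHz.
27.08 MHz ≤ fs/2 = 27.47 MHz, appears at 27.08 MHz.
178.9 MHz mod fs = 14.08 MHz.
14.08 MHz ≤ fs/2 = 27.47 MHz, appears at 14.08 MHz.
85.1 MHz mod fs = 30.16 MHz.
30.16 MHz > fs/2 = 27.47 MHz, folds to fs − 30.16 MHz = 24.78 MHz.
228.1 MHz mod fs = 8.34 MHz.
8.34 MHz ≤ fs/2 = 27.47 MHz, appears at 8.34 MHz.
Distinct values: {8.34 MHz, 14.08 MHz, 24.16 MHz, 24.78 MHz, 27.08 MHz} → 5.

5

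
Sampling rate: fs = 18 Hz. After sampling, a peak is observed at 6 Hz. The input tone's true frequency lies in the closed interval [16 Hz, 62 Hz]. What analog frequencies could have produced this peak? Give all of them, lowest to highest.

24 Hz, 30 Hz, 42 Hz, 48 Hz, 60 Hz

Frequencies that alias to 6 Hz are k·fs ± 6 Hz for integer k ≥ 0.
k=0: 6 Hz.
k=1: 12 Hz, 24 Hz.
k=2: 30 Hz, 42 Hz.
k=3: 48 Hz, 60 Hz.
k=4: 66 Hz, 78 Hz.
Within [16 Hz, 62 Hz]: 24 Hz, 30 Hz, 42 Hz, 48 Hz, 60 Hz.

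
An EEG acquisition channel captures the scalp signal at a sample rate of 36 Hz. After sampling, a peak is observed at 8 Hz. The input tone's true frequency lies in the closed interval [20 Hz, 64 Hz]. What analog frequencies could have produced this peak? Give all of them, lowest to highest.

Frequencies that alias to 8 Hz are k·fs ± 8 Hz for integer k ≥ 0.
k=0: 8 Hz.
k=1: 28 Hz, 44 Hz.
k=2: 64 Hz, 80 Hz.
k=3: 100 Hz, 116 Hz.
Within [20 Hz, 64 Hz]: 28 Hz, 44 Hz, 64 Hz.

28 Hz, 44 Hz, 64 Hz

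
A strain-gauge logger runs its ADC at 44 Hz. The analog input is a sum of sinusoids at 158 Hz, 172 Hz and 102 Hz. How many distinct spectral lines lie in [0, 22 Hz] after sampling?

3

fs/2 = 22 Hz.
158 Hz mod fs = 26 Hz.
26 Hz > fs/2 = 22 Hz, folds to fs − 26 Hz = 18 Hz.
172 Hz mod fs = 40 Hz.
40 Hz > fs/2 = 22 Hz, folds to fs − 40 Hz = 4 Hz.
102 Hz mod fs = 14 Hz.
14 Hz ≤ fs/2 = 22 Hz, appears at 14 Hz.
Distinct values: {4 Hz, 14 Hz, 18 Hz} → 3.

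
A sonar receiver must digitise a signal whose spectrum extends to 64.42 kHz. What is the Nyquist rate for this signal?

128.84 kHz

Nyquist rate = 2 × 64.42 kHz = 128.84 kHz.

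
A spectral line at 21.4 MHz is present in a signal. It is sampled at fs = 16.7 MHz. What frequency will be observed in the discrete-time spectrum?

21.4 MHz mod fs = 4.7 MHz.
4.7 MHz ≤ fs/2 = 8.35 MHz, appears at 4.7 MHz.

4.7 MHz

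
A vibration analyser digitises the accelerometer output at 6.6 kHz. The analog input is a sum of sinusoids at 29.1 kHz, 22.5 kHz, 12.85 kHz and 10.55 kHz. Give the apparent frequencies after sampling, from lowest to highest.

0.35 kHz, 2.65 kHz, 2.7 kHz

fs/2 = 3.3 kHz.
29.1 kHz mod fs = 2.7 kHz.
2.7 kHz ≤ fs/2 = 3.3 kHz, appears at 2.7 kHz.
22.5 kHz mod fs = 2.7 kHz.
2.7 kHz ≤ fs/2 = 3.3 kHz, appears at 2.7 kHz.
12.85 kHz mod fs = 6.25 kHz.
6.25 kHz > fs/2 = 3.3 kHz, folds to fs − 6.25 kHz = 0.35 kHz.
10.55 kHz mod fs = 3.95 kHz.
3.95 kHz > fs/2 = 3.3 kHz, folds to fs − 3.95 kHz = 2.65 kHz.
Distinct values: {0.35 kHz, 2.65 kHz, 2.7 kHz}.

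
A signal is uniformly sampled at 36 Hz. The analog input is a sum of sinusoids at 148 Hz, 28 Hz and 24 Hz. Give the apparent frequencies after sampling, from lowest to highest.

fs/2 = 18 Hz.
148 Hz mod fs = 4 Hz.
4 Hz ≤ fs/2 = 18 Hz, appears at 4 Hz.
28 Hz > fs/2 = 18 Hz, folds to fs − 28 Hz = 8 Hz.
24 Hz > fs/2 = 18 Hz, folds to fs − 24 Hz = 12 Hz.
Distinct values: {4 Hz, 8 Hz, 12 Hz}.

4 Hz, 8 Hz, 12 Hz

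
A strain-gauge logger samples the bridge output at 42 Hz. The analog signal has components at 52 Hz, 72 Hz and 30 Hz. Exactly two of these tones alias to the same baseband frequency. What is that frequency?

fs/2 = 21 Hz.
52 Hz mod fs = 10 Hz.
10 Hz ≤ fs/2 = 21 Hz, appears at 10 Hz.
72 Hz mod fs = 30 Hz.
30 Hz > fs/2 = 21 Hz, folds to fs − 30 Hz = 12 Hz.
30 Hz > fs/2 = 21 Hz, folds to fs − 30 Hz = 12 Hz.
30 Hz and 72 Hz both map to 12 Hz.

12 Hz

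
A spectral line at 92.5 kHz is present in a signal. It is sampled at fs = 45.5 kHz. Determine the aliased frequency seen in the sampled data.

92.5 kHz mod fs = 1.5 kHz.
1.5 kHz ≤ fs/2 = 22.75 kHz, appears at 1.5 kHz.

1.5 kHz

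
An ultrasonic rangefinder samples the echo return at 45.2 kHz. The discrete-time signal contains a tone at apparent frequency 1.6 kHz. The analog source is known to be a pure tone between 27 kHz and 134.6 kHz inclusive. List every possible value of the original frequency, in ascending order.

43.6 kHz, 46.8 kHz, 88.8 kHz, 92 kHz, 134 kHz

Frequencies that alias to 1.6 kHz are k·fs ± 1.6 kHz for integer k ≥ 0.
k=0: 1.6 kHz.
k=1: 43.6 kHz, 46.8 kHz.
k=2: 88.8 kHz, 92 kHz.
k=3: 134 kHz, 137.2 kHz.
k=4: 179.2 kHz, 182.4 kHz.
Within [27 kHz, 134.6 kHz]: 43.6 kHz, 46.8 kHz, 88.8 kHz, 92 kHz, 134 kHz.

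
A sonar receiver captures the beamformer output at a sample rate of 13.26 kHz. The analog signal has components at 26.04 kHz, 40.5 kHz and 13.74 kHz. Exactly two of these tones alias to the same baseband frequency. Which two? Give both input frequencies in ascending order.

fs/2 = 6.63 kHz.
26.04 kHz mod fs = 12.78 kHz.
12.78 kHz > fs/2 = 6.63 kHz, folds to fs − 12.78 kHz = 0.48 kHz.
40.5 kHz mod fs = 0.72 kHz.
0.72 kHz ≤ fs/2 = 6.63 kHz, appears at 0.72 kHz.
13.74 kHz mod fs = 0.48 kHz.
0.48 kHz ≤ fs/2 = 6.63 kHz, appears at 0.48 kHz.
13.74 kHz and 26.04 kHz both map to 0.48 kHz.

13.74 kHz, 26.04 kHz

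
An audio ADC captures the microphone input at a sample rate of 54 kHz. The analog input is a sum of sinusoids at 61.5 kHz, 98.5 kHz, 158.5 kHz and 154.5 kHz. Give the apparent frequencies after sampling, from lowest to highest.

3.5 kHz, 7.5 kHz, 9.5 kHz

fs/2 = 27 kHz.
61.5 kHz mod fs = 7.5 kHz.
7.5 kHz ≤ fs/2 = 27 kHz, appears at 7.5 kHz.
98.5 kHz mod fs = 44.5 kHz.
44.5 kHz > fs/2 = 27 kHz, folds to fs − 44.5 kHz = 9.5 kHz.
158.5 kHz mod fs = 50.5 kHz.
50.5 kHz > fs/2 = 27 kHz, folds to fs − 50.5 kHz = 3.5 kHz.
154.5 kHz mod fs = 46.5 kHz.
46.5 kHz > fs/2 = 27 kHz, folds to fs − 46.5 kHz = 7.5 kHz.
Distinct values: {3.5 kHz, 7.5 kHz, 9.5 kHz}.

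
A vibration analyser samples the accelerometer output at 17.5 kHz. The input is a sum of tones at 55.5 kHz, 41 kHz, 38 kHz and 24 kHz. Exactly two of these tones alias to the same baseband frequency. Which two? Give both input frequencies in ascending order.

fs/2 = 8.75 kHz.
55.5 kHz mod fs = 3 kHz.
3 kHz ≤ fs/2 = 8.75 kHz, appears at 3 kHz.
41 kHz mod fs = 6 kHz.
6 kHz ≤ fs/2 = 8.75 kHz, appears at 6 kHz.
38 kHz mod fs = 3 kHz.
3 kHz ≤ fs/2 = 8.75 kHz, appears at 3 kHz.
24 kHz mod fs = 6.5 kHz.
6.5 kHz ≤ fs/2 = 8.75 kHz, appears at 6.5 kHz.
38 kHz and 55.5 kHz both map to 3 kHz.

38 kHz, 55.5 kHz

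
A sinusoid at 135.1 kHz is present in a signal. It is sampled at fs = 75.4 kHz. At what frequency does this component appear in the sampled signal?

135.1 kHz mod fs = 59.7 kHz.
59.7 kHz > fs/2 = 37.7 kHz, folds to fs − 59.7 kHz = 15.7 kHz.

15.7 kHz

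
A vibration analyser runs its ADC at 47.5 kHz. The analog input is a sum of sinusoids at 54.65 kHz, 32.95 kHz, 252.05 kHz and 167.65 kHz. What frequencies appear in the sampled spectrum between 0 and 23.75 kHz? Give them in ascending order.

7.15 kHz, 14.55 kHz, 22.35 kHz

fs/2 = 23.75 kHz.
54.65 kHz mod fs = 7.15 kHz.
7.15 kHz ≤ fs/2 = 23.75 kHz, appears at 7.15 kHz.
32.95 kHz > fs/2 = 23.75 kHz, folds to fs − 32.95 kHz = 14.55 kHz.
252.05 kHz mod fs = 14.55 kHz.
14.55 kHz ≤ fs/2 = 23.75 kHz, appears at 14.55 kHz.
167.65 kHz mod fs = 25.15 kHz.
25.15 kHz > fs/2 = 23.75 kHz, folds to fs − 25.15 kHz = 22.35 kHz.
Distinct values: {7.15 kHz, 14.55 kHz, 22.35 kHz}.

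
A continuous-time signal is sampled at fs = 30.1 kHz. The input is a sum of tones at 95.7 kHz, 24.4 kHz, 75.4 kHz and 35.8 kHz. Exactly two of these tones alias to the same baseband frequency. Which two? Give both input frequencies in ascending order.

fs/2 = 15.05 kHz.
95.7 kHz mod fs = 5.4 kHz.
5.4 kHz ≤ fs/2 = 15.05 kHz, appears at 5.4 kHz.
24.4 kHz > fs/2 = 15.05 kHz, folds to fs − 24.4 kHz = 5.7 kHz.
75.4 kHz mod fs = 15.2 kHz.
15.2 kHz > fs/2 = 15.05 kHz, folds to fs − 15.2 kHz = 14.9 kHz.
35.8 kHz mod fs = 5.7 kHz.
5.7 kHz ≤ fs/2 = 15.05 kHz, appears at 5.7 kHz.
24.4 kHz and 35.8 kHz both map to 5.7 kHz.

24.4 kHz, 35.8 kHz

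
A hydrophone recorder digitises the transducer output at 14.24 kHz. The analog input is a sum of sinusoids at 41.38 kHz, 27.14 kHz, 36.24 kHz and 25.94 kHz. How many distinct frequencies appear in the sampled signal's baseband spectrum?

3

fs/2 = 7.12 kHz.
41.38 kHz mod fs = 12.9 kHz.
12.9 kHz > fs/2 = 7.12 kHz, folds to fs − 12.9 kHz = 1.34 kHz.
27.14 kHz mod fs = 12.9 kHz.
12.9 kHz > fs/2 = 7.12 kHz, folds to fs − 12.9 kHz = 1.34 kHz.
36.24 kHz mod fs = 7.76 kHz.
7.76 kHz > fs/2 = 7.12 kHz, folds to fs − 7.76 kHz = 6.48 kHz.
25.94 kHz mod fs = 11.7 kHz.
11.7 kHz > fs/2 = 7.12 kHz, folds to fs − 11.7 kHz = 2.54 kHz.
Distinct values: {1.34 kHz, 2.54 kHz, 6.48 kHz} → 3.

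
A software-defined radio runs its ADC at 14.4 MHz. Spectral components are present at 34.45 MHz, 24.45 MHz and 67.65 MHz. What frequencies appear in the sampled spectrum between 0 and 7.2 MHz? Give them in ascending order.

4.35 MHz, 5.65 MHz

fs/2 = 7.2 MHz.
34.45 MHz mod fs = 5.65 MHz.
5.65 MHz ≤ fs/2 = 7.2 MHz, appears at 5.65 MHz.
24.45 MHz mod fs = 10.05 MHz.
10.05 MHz > fs/2 = 7.2 MHz, folds to fs − 10.05 MHz = 4.35 MHz.
67.65 MHz mod fs = 10.05 MHz.
10.05 MHz > fs/2 = 7.2 MHz, folds to fs − 10.05 MHz = 4.35 MHz.
Distinct values: {4.35 MHz, 5.65 MHz}.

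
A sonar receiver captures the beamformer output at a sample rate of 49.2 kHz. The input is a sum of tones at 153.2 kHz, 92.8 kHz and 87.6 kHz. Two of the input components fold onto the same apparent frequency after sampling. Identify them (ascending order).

92.8 kHz, 153.2 kHz

fs/2 = 24.6 kHz.
153.2 kHz mod fs = 5.6 kHz.
5.6 kHz ≤ fs/2 = 24.6 kHz, appears at 5.6 kHz.
92.8 kHz mod fs = 43.6 kHz.
43.6 kHz > fs/2 = 24.6 kHz, folds to fs − 43.6 kHz = 5.6 kHz.
87.6 kHz mod fs = 38.4 kHz.
38.4 kHz > fs/2 = 24.6 kHz, folds to fs − 38.4 kHz = 10.8 kHz.
92.8 kHz and 153.2 kHz both map to 5.6 kHz.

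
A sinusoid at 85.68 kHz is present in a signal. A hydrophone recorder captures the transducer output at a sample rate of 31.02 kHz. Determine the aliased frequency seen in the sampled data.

85.68 kHz mod fs = 23.64 kHz.
23.64 kHz > fs/2 = 15.51 kHz, folds to fs − 23.64 kHz = 7.38 kHz.

7.38 kHz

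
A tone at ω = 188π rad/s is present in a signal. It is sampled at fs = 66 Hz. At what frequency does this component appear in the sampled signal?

ω = 188π rad/s → f = ω/(2π) = 94 Hz.
94 Hz mod fs = 28 Hz.
28 Hz ≤ fs/2 = 33 Hz, appears at 28 Hz.

28 Hz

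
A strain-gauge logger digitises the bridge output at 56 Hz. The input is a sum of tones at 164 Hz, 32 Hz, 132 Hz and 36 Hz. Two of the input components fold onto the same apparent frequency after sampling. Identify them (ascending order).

36 Hz, 132 Hz

fs/2 = 28 Hz.
164 Hz mod fs = 52 Hz.
52 Hz > fs/2 = 28 Hz, folds to fs − 52 Hz = 4 Hz.
32 Hz > fs/2 = 28 Hz, folds to fs − 32 Hz = 24 Hz.
132 Hz mod fs = 20 Hz.
20 Hz ≤ fs/2 = 28 Hz, appears at 20 Hz.
36 Hz > fs/2 = 28 Hz, folds to fs − 36 Hz = 20 Hz.
36 Hz and 132 Hz both map to 20 Hz.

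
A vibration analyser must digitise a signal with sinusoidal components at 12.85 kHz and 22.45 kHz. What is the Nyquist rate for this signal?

Highest-frequency component: 22.45 kHz.
Nyquist rate = 2 × 22.45 kHz = 44.9 kHz.

44.9 kHz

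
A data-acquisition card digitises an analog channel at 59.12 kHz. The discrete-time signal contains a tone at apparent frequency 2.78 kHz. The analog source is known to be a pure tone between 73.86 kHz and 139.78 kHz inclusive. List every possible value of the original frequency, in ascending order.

115.46 kHz, 121.02 kHz

Frequencies that alias to 2.78 kHz are k·fs ± 2.78 kHz for integer k ≥ 0.
k=0: 2.78 kHz.
k=1: 56.34 kHz, 61.9 kHz.
k=2: 115.46 kHz, 121.02 kHz.
k=3: 174.58 kHz, 180.14 kHz.
Within [73.86 kHz, 139.78 kHz]: 115.46 kHz, 121.02 kHz.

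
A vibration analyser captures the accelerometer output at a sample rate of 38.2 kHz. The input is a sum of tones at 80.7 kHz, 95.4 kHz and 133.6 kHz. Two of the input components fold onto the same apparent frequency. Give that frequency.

19 kHz

fs/2 = 19.1 kHz.
80.7 kHz mod fs = 4.3 kHz.
4.3 kHz ≤ fs/2 = 19.1 kHz, appears at 4.3 kHz.
95.4 kHz mod fs = 19 kHz.
19 kHz ≤ fs/2 = 19.1 kHz, appears at 19 kHz.
133.6 kHz mod fs = 19 kHz.
19 kHz ≤ fs/2 = 19.1 kHz, appears at 19 kHz.
95.4 kHz and 133.6 kHz both map to 19 kHz.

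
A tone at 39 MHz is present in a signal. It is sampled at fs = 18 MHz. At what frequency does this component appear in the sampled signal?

3 MHz

39 MHz mod fs = 3 MHz.
3 MHz ≤ fs/2 = 9 MHz, appears at 3 MHz.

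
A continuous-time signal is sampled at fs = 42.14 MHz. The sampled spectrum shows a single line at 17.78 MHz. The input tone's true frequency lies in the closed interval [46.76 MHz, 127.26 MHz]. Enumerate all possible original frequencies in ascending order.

Frequencies that alias to 17.78 MHz are k·fs ± 17.78 MHz for integer k ≥ 0.
k=0: 17.78 MHz.
k=1: 24.36 MHz, 59.92 MHz.
k=2: 66.5 MHz, 102.06 MHz.
k=3: 108.64 MHz, 144.2 MHz.
k=4: 150.78 MHz, 186.34 MHz.
Within [46.76 MHz, 127.26 MHz]: 59.92 MHz, 66.5 MHz, 102.06 MHz, 108.64 MHz.

59.92 MHz, 66.5 MHz, 102.06 MHz, 108.64 MHz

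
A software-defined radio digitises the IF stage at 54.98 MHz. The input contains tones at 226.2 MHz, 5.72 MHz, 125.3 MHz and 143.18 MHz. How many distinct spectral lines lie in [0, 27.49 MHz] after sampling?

fs/2 = 27.49 MHz.
226.2 MHz mod fs = 6.28 MHz.
6.28 MHz ≤ fs/2 = 27.49 MHz, appears at 6.28 MHz.
5.72 MHz ≤ fs/2 = 27.49 MHz, passes unchanged.
125.3 MHz mod fs = 15.34 MHz.
15.34 MHz ≤ fs/2 = 27.49 MHz, appears at 15.34 MHz.
143.18 MHz mod fs = 33.22 MHz.
33.22 MHz > fs/2 = 27.49 MHz, folds to fs − 33.22 MHz = 21.76 MHz.
Distinct values: {5.72 MHz, 6.28 MHz, 15.34 MHz, 21.76 MHz} → 4.

4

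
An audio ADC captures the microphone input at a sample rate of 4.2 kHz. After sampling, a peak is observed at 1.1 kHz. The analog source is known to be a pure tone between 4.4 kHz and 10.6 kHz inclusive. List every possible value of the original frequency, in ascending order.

Frequencies that alias to 1.1 kHz are k·fs ± 1.1 kHz for integer k ≥ 0.
k=0: 1.1 kHz.
k=1: 3.1 kHz, 5.3 kHz.
k=2: 7.3 kHz, 9.5 kHz.
k=3: 11.5 kHz, 13.7 kHz.
Within [4.4 kHz, 10.6 kHz]: 5.3 kHz, 7.3 kHz, 9.5 kHz.

5.3 kHz, 7.3 kHz, 9.5 kHz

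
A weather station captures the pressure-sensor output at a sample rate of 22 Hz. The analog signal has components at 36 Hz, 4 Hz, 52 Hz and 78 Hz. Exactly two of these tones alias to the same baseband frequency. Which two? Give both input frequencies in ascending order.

fs/2 = 11 Hz.
36 Hz mod fs = 14 Hz.
14 Hz > fs/2 = 11 Hz, folds to fs − 14 Hz = 8 Hz.
4 Hz ≤ fs/2 = 11 Hz, passes unchanged.
52 Hz mod fs = 8 Hz.
8 Hz ≤ fs/2 = 11 Hz, appears at 8 Hz.
78 Hz mod fs = 12 Hz.
12 Hz > fs/2 = 11 Hz, folds to fs − 12 Hz = 10 Hz.
36 Hz and 52 Hz both map to 8 Hz.

36 Hz, 52 Hz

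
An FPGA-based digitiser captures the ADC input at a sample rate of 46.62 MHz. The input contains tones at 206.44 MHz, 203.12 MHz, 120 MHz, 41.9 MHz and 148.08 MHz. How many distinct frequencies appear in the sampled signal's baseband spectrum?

fs/2 = 23.31 MHz.
206.44 MHz mod fs = 19.96 MHz.
19.96 MHz ≤ fs/2 = 23.31 MHz, appears at 19.96 MHz.
203.12 MHz mod fs = 16.64 MHz.
16.64 MHz ≤ fs/2 = 23.31 MHz, appears at 16.64 MHz.
120 MHz mod fs = 26.76 MHz.
26.76 MHz > fs/2 = 23.31 MHz, folds to fs − 26.76 MHz = 19.86 MHz.
41.9 MHz > fs/2 = 23.31 MHz, folds to fs − 41.9 MHz = 4.72 MHz.
148.08 MHz mod fs = 8.22 MHz.
8.22 MHz ≤ fs/2 = 23.31 MHz, appears at 8.22 MHz.
Distinct values: {4.72 MHz, 8.22 MHz, 16.64 MHz, 19.86 MHz, 19.96 MHz} → 5.

5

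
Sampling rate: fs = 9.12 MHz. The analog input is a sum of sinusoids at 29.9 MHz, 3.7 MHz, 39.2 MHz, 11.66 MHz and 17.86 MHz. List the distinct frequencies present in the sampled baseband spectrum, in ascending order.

0.38 MHz, 2.54 MHz, 2.72 MHz, 3.7 MHz

fs/2 = 4.56 MHz.
29.9 MHz mod fs = 2.54 MHz.
2.54 MHz ≤ fs/2 = 4.56 MHz, appears at 2.54 MHz.
3.7 MHz ≤ fs/2 = 4.56 MHz, passes unchanged.
39.2 MHz mod fs = 2.72 MHz.
2.72 MHz ≤ fs/2 = 4.56 MHz, appears at 2.72 MHz.
11.66 MHz mod fs = 2.54 MHz.
2.54 MHz ≤ fs/2 = 4.56 MHz, appears at 2.54 MHz.
17.86 MHz mod fs = 8.74 MHz.
8.74 MHz > fs/2 = 4.56 MHz, folds to fs − 8.74 MHz = 0.38 MHz.
Distinct values: {0.38 MHz, 2.54 MHz, 2.72 MHz, 3.7 MHz}.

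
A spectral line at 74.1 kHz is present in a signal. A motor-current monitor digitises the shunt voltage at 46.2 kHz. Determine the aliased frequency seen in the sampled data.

74.1 kHz mod fs = 27.9 kHz.
27.9 kHz > fs/2 = 23.1 kHz, folds to fs − 27.9 kHz = 18.3 kHz.

18.3 kHz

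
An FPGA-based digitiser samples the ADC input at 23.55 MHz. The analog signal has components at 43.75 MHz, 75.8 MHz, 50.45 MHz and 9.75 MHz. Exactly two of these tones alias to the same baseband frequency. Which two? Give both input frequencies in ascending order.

fs/2 = 11.775 MHz.
43.75 MHz mod fs = 20.2 MHz.
20.2 MHz > fs/2 = 11.775 MHz, folds to fs − 20.2 MHz = 3.35 MHz.
75.8 MHz mod fs = 5.15 MHz.
5.15 MHz ≤ fs/2 = 11.775 MHz, appears at 5.15 MHz.
50.45 MHz mod fs = 3.35 MHz.
3.35 MHz ≤ fs/2 = 11.775 MHz, appears at 3.35 MHz.
9.75 MHz ≤ fs/2 = 11.775 MHz, passes unchanged.
43.75 MHz and 50.45 MHz both map to 3.35 MHz.

43.75 MHz, 50.45 MHz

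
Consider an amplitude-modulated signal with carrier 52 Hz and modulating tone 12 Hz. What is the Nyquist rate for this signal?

128 Hz

AM sidebands sit at fc ± fm = 40 Hz and 64 Hz.
Highest-frequency component: 64 Hz.
Nyquist rate = 2 × 64 Hz = 128 Hz.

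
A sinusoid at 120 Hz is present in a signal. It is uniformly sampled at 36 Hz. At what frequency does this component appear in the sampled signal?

120 Hz mod fs = 12 Hz.
12 Hz ≤ fs/2 = 18 Hz, appears at 12 Hz.

12 Hz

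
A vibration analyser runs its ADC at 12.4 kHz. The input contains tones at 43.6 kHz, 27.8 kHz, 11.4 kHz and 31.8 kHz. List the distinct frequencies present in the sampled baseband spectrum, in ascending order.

fs/2 = 6.2 kHz.
43.6 kHz mod fs = 6.4 kHz.
6.4 kHz > fs/2 = 6.2 kHz, folds to fs − 6.4 kHz = 6 kHz.
27.8 kHz mod fs = 3 kHz.
3 kHz ≤ fs/2 = 6.2 kHz, appears at 3 kHz.
11.4 kHz > fs/2 = 6.2 kHz, folds to fs − 11.4 kHz = 1 kHz.
31.8 kHz mod fs = 7 kHz.
7 kHz > fs/2 = 6.2 kHz, folds to fs − 7 kHz = 5.4 kHz.
Distinct values: {1 kHz, 3 kHz, 5.4 kHz, 6 kHz}.

1 kHz, 3 kHz, 5.4 kHz, 6 kHz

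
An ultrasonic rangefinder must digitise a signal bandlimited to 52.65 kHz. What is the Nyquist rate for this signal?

105.3 kHz

Nyquist rate = 2 × 52.65 kHz = 105.3 kHz.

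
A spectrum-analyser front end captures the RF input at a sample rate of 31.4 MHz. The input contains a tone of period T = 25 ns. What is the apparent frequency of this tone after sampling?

T = 25 ns → f = 1/T = 40 MHz.
40 MHz mod fs = 8.6 MHz.
8.6 MHz ≤ fs/2 = 15.7 MHz, appears at 8.6 MHz.

8.6 MHz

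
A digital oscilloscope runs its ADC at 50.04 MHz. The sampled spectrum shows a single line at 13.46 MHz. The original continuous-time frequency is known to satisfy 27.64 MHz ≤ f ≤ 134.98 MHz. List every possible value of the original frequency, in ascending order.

Frequencies that alias to 13.46 MHz are k·fs ± 13.46 MHz for integer k ≥ 0.
k=0: 13.46 MHz.
k=1: 36.58 MHz, 63.5 MHz.
k=2: 86.62 MHz, 113.54 MHz.
k=3: 136.66 MHz, 163.58 MHz.
Within [27.64 MHz, 134.98 MHz]: 36.58 MHz, 63.5 MHz, 86.62 MHz, 113.54 MHz.

36.58 MHz, 63.5 MHz, 86.62 MHz, 113.54 MHz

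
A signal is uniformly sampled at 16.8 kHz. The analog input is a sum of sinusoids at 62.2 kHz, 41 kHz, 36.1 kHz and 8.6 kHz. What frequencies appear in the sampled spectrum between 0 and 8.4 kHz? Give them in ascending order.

fs/2 = 8.4 kHz.
62.2 kHz mod fs = 11.8 kHz.
11.8 kHz > fs/2 = 8.4 kHz, folds to fs − 11.8 kHz = 5 kHz.
41 kHz mod fs = 7.4 kHz.
7.4 kHz ≤ fs/2 = 8.4 kHz, appears at 7.4 kHz.
36.1 kHz mod fs = 2.5 kHz.
2.5 kHz ≤ fs/2 = 8.4 kHz, appears at 2.5 kHz.
8.6 kHz > fs/2 = 8.4 kHz, folds to fs − 8.6 kHz = 8.2 kHz.
Distinct values: {2.5 kHz, 5 kHz, 7.4 kHz, 8.2 kHz}.

2.5 kHz, 5 kHz, 7.4 kHz, 8.2 kHz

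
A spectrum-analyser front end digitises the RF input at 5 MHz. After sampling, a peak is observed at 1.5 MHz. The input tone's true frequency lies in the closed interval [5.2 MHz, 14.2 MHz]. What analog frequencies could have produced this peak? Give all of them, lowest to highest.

Frequencies that alias to 1.5 MHz are k·fs ± 1.5 MHz for integer k ≥ 0.
k=0: 1.5 MHz.
k=1: 3.5 MHz, 6.5 MHz.
k=2: 8.5 MHz, 11.5 MHz.
k=3: 13.5 MHz, 16.5 MHz.
k=4: 18.5 MHz, 21.5 MHz.
Within [5.2 MHz, 14.2 MHz]: 6.5 MHz, 8.5 MHz, 11.5 MHz, 13.5 MHz.

6.5 MHz, 8.5 MHz, 11.5 MHz, 13.5 MHz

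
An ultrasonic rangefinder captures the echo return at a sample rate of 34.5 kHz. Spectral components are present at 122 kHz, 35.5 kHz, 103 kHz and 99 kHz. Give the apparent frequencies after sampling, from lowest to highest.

fs/2 = 17.25 kHz.
122 kHz mod fs = 18.5 kHz.
18.5 kHz > fs/2 = 17.25 kHz, folds to fs − 18.5 kHz = 16 kHz.
35.5 kHz mod fs = 1 kHz.
1 kHz ≤ fs/2 = 17.25 kHz, appears at 1 kHz.
103 kHz mod fs = 34 kHz.
34 kHz > fs/2 = 17.25 kHz, folds to fs − 34 kHz = 0.5 kHz.
99 kHz mod fs = 30 kHz.
30 kHz > fs/2 = 17.25 kHz, folds to fs − 30 kHz = 4.5 kHz.
Distinct values: {0.5 kHz, 1 kHz, 4.5 kHz, 16 kHz}.

0.5 kHz, 1 kHz, 4.5 kHz, 16 kHz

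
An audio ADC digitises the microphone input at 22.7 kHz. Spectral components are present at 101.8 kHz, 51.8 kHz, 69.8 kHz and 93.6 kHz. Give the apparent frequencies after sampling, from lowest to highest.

1.7 kHz, 2.8 kHz, 6.4 kHz, 11 kHz

fs/2 = 11.35 kHz.
101.8 kHz mod fs = 11 kHz.
11 kHz ≤ fs/2 = 11.35 kHz, appears at 11 kHz.
51.8 kHz mod fs = 6.4 kHz.
6.4 kHz ≤ fs/2 = 11.35 kHz, appears at 6.4 kHz.
69.8 kHz mod fs = 1.7 kHz.
1.7 kHz ≤ fs/2 = 11.35 kHz, appears at 1.7 kHz.
93.6 kHz mod fs = 2.8 kHz.
2.8 kHz ≤ fs/2 = 11.35 kHz, appears at 2.8 kHz.
Distinct values: {1.7 kHz, 2.8 kHz, 6.4 kHz, 11 kHz}.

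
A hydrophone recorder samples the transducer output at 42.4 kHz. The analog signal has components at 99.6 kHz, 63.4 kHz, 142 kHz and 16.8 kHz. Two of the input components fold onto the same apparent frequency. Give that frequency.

fs/2 = 21.2 kHz.
99.6 kHz mod fs = 14.8 kHz.
14.8 kHz ≤ fs/2 = 21.2 kHz, appears at 14.8 kHz.
63.4 kHz mod fs = 21 kHz.
21 kHz ≤ fs/2 = 21.2 kHz, appears at 21 kHz.
142 kHz mod fs = 14.8 kHz.
14.8 kHz ≤ fs/2 = 21.2 kHz, appears at 14.8 kHz.
16.8 kHz ≤ fs/2 = 21.2 kHz, passes unchanged.
99.6 kHz and 142 kHz both map to 14.8 kHz.

14.8 kHz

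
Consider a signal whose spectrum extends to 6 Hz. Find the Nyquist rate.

12 Hz

Nyquist rate = 2 × 6 Hz = 12 Hz.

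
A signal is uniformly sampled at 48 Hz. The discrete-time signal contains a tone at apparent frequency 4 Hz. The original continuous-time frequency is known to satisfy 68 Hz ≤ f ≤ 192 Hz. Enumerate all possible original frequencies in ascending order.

Frequencies that alias to 4 Hz are k·fs ± 4 Hz for integer k ≥ 0.
k=0: 4 Hz.
k=1: 44 Hz, 52 Hz.
k=2: 92 Hz, 100 Hz.
k=3: 140 Hz, 148 Hz.
k=4: 188 Hz, 196 Hz.
k=5: 236 Hz, 244 Hz.
Within [68 Hz, 192 Hz]: 92 Hz, 100 Hz, 140 Hz, 148 Hz, 188 Hz.

92 Hz, 100 Hz, 140 Hz, 148 Hz, 188 Hz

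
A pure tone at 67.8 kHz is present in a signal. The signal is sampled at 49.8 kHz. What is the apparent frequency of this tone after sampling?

18 kHz

67.8 kHz mod fs = 18 kHz.
18 kHz ≤ fs/2 = 24.9 kHz, appears at 18 kHz.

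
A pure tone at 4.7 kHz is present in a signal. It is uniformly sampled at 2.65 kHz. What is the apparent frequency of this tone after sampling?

0.6 kHz

4.7 kHz mod fs = 2.05 kHz.
2.05 kHz > fs/2 = 1.325 kHz, folds to fs − 2.05 kHz = 0.6 kHz.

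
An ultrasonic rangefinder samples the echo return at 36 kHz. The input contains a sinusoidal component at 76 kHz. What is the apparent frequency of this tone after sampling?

4 kHz

76 kHz mod fs = 4 kHz.
4 kHz ≤ fs/2 = 18 kHz, appears at 4 kHz.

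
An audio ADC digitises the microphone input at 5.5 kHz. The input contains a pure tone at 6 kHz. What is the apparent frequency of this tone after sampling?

0.5 kHz

6 kHz mod fs = 0.5 kHz.
0.5 kHz ≤ fs/2 = 2.75 kHz, appears at 0.5 kHz.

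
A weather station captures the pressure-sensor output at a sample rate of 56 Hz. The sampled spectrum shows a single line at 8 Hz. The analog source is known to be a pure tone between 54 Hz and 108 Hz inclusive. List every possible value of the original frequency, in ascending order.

Frequencies that alias to 8 Hz are k·fs ± 8 Hz for integer k ≥ 0.
k=0: 8 Hz.
k=1: 48 Hz, 64 Hz.
k=2: 104 Hz, 120 Hz.
k=3: 160 Hz, 176 Hz.
Within [54 Hz, 108 Hz]: 64 Hz, 104 Hz.

64 Hz, 104 Hz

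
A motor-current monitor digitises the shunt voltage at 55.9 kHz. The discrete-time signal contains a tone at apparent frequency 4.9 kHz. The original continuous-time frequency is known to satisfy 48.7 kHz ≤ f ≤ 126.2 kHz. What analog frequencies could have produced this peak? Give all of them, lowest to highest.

51 kHz, 60.8 kHz, 106.9 kHz, 116.7 kHz

Frequencies that alias to 4.9 kHz are k·fs ± 4.9 kHz for integer k ≥ 0.
k=0: 4.9 kHz.
k=1: 51 kHz, 60.8 kHz.
k=2: 106.9 kHz, 116.7 kHz.
k=3: 162.8 kHz, 172.6 kHz.
Within [48.7 kHz, 126.2 kHz]: 51 kHz, 60.8 kHz, 106.9 kHz, 116.7 kHz.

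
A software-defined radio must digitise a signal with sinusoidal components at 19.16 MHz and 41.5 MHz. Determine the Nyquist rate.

Highest-frequency component: 41.5 MHz.
Nyquist rate = 2 × 41.5 MHz = 83 MHz.

83 MHz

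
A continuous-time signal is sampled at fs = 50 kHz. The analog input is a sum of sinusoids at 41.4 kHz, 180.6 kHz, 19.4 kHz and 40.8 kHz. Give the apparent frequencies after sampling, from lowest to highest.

fs/2 = 25 kHz.
41.4 kHz > fs/2 = 25 kHz, folds to fs − 41.4 kHz = 8.6 kHz.
180.6 kHz mod fs = 30.6 kHz.
30.6 kHz > fs/2 = 25 kHz, folds to fs − 30.6 kHz = 19.4 kHz.
19.4 kHz ≤ fs/2 = 25 kHz, passes unchanged.
40.8 kHz > fs/2 = 25 kHz, folds to fs − 40.8 kHz = 9.2 kHz.
Distinct values: {8.6 kHz, 9.2 kHz, 19.4 kHz}.

8.6 kHz, 9.2 kHz, 19.4 kHz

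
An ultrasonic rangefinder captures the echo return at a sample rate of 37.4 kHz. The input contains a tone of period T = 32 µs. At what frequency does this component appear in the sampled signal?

6.15 kHz

T = 32 µs → f = 1/T = 31.25 kHz.
31.25 kHz > fs/2 = 18.7 kHz, folds to fs − 31.25 kHz = 6.15 kHz.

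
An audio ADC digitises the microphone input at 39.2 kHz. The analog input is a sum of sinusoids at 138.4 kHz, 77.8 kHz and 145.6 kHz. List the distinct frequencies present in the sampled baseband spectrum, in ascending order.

fs/2 = 19.6 kHz.
138.4 kHz mod fs = 20.8 kHz.
20.8 kHz > fs/2 = 19.6 kHz, folds to fs − 20.8 kHz = 18.4 kHz.
77.8 kHz mod fs = 38.6 kHz.
38.6 kHz > fs/2 = 19.6 kHz, folds to fs − 38.6 kHz = 0.6 kHz.
145.6 kHz mod fs = 28 kHz.
28 kHz > fs/2 = 19.6 kHz, folds to fs − 28 kHz = 11.2 kHz.
Distinct values: {0.6 kHz, 11.2 kHz, 18.4 kHz}.

0.6 kHz, 11.2 kHz, 18.4 kHz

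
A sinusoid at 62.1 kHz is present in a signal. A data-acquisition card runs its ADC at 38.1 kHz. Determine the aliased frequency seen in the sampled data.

14.1 kHz

62.1 kHz mod fs = 24 kHz.
24 kHz > fs/2 = 19.05 kHz, folds to fs − 24 kHz = 14.1 kHz.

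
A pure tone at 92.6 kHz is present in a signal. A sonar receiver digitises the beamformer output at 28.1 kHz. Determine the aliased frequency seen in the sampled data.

92.6 kHz mod fs = 8.3 kHz.
8.3 kHz ≤ fs/2 = 14.05 kHz, appears at 8.3 kHz.

8.3 kHz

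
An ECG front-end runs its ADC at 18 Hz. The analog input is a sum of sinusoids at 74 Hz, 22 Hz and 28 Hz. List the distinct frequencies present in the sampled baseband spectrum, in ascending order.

fs/2 = 9 Hz.
74 Hz mod fs = 2 Hz.
2 Hz ≤ fs/2 = 9 Hz, appears at 2 Hz.
22 Hz mod fs = 4 Hz.
4 Hz ≤ fs/2 = 9 Hz, appears at 4 Hz.
28 Hz mod fs = 10 Hz.
10 Hz > fs/2 = 9 Hz, folds to fs − 10 Hz = 8 Hz.
Distinct values: {2 Hz, 4 Hz, 8 Hz}.

2 Hz, 4 Hz, 8 Hz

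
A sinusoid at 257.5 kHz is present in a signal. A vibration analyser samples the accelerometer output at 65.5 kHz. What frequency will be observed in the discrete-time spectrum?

257.5 kHz mod fs = 61 kHz.
61 kHz > fs/2 = 32.75 kHz, folds to fs − 61 kHz = 4.5 kHz.

4.5 kHz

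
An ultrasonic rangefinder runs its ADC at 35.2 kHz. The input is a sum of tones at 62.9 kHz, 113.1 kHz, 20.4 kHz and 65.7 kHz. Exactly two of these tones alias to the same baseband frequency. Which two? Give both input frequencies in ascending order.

62.9 kHz, 113.1 kHz

fs/2 = 17.6 kHz.
62.9 kHz mod fs = 27.7 kHz.
27.7 kHz > fs/2 = 17.6 kHz, folds to fs − 27.7 kHz = 7.5 kHz.
113.1 kHz mod fs = 7.5 kHz.
7.5 kHz ≤ fs/2 = 17.6 kHz, appears at 7.5 kHz.
20.4 kHz > fs/2 = 17.6 kHz, folds to fs − 20.4 kHz = 14.8 kHz.
65.7 kHz mod fs = 30.5 kHz.
30.5 kHz > fs/2 = 17.6 kHz, folds to fs − 30.5 kHz = 4.7 kHz.
62.9 kHz and 113.1 kHz both map to 7.5 kHz.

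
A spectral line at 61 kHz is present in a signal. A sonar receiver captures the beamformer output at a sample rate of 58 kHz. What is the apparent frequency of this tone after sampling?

3 kHz

61 kHz mod fs = 3 kHz.
3 kHz ≤ fs/2 = 29 kHz, appears at 3 kHz.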